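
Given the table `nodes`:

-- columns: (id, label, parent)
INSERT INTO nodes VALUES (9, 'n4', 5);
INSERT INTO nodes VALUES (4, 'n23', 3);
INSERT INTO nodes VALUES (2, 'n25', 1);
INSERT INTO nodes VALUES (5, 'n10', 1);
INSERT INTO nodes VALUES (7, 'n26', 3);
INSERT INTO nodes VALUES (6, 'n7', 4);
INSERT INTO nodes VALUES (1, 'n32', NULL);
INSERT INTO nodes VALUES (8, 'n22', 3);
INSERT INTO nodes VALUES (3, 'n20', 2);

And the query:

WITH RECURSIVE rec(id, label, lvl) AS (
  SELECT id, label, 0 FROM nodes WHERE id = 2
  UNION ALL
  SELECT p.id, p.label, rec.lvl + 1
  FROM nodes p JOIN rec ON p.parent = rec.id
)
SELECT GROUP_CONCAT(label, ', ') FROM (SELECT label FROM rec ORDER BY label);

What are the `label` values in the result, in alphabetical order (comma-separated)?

n20, n22, n23, n25, n26, n7

Base: id=2 (n25) at lvl 0.
Iteration 1: rows with parent in {2} -> n20 (id 3, lvl 1).
Iteration 2: rows with parent in {3} -> n23 (id 4, lvl 2), n26 (id 7, lvl 2), n22 (id 8, lvl 2).
Iteration 3: rows with parent in {4,7,8} -> n7 (id 6, lvl 3).
Iteration 4: no rows with parent in {6}; recursion stops.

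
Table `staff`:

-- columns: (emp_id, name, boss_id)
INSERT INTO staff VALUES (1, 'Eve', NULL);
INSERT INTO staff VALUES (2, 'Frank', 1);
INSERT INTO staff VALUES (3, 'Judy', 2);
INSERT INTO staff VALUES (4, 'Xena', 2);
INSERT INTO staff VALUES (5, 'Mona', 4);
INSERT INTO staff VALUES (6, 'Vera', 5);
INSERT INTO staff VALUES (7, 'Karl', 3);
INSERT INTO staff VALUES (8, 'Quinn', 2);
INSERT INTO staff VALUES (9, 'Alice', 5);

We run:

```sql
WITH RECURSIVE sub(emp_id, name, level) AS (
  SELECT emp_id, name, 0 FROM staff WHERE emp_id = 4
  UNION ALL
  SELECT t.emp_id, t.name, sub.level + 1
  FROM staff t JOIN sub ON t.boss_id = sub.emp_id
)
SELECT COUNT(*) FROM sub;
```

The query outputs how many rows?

4

Base: emp_id=4 (Xena) at level 0.
Iteration 1: rows with boss_id in {4} -> Mona (id 5, level 1).
Iteration 2: rows with boss_id in {5} -> Vera (id 6, level 2), Alice (id 9, level 2).
Iteration 3: no rows with boss_id in {6,9}; recursion stops.
Total rows emitted: 4.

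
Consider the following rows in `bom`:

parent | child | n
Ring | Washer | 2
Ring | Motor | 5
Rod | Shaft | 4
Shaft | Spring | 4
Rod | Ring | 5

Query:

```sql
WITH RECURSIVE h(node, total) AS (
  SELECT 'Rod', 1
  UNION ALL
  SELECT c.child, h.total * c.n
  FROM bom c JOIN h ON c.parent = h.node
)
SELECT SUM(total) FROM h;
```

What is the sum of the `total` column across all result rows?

Base: (Rod, total=1).
Iteration 1: components of {Rod} -> Ring = 1*5 = 5, Shaft = 1*4 = 4.
Iteration 2: components of {Ring,Shaft} -> Motor = 5*5 = 25, Spring = 4*4 = 16, Washer = 5*2 = 10.
Iteration 3: no further components; recursion stops.
SUM(total) = 1 + 4 + 5 + 16 + 25 + 10 = 61.

61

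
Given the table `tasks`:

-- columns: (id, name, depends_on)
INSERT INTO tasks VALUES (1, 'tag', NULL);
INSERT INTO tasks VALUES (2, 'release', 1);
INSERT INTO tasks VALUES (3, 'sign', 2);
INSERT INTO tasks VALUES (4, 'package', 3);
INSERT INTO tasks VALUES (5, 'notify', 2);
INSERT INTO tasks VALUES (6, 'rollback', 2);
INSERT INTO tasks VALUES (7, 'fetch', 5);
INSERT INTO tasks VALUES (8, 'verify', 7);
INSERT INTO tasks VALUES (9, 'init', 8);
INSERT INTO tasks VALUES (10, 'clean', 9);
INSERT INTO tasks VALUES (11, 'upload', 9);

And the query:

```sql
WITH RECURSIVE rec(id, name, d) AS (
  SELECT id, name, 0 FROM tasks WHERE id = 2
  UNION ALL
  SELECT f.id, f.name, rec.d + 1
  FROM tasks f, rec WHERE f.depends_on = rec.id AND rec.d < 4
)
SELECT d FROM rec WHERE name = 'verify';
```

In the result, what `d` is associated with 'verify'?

Base: id=2 (release) at d 0.
Iteration 1: rows with depends_on in {2} -> sign (id 3, d 1), notify (id 5, d 1), rollback (id 6, d 1).
Iteration 2: rows with depends_on in {3,5,6} -> package (id 4, d 2), fetch (id 7, d 2).
Iteration 3: rows with depends_on in {4,7} -> verify (id 8, d 3).
Iteration 4: rows with depends_on in {8} -> init (id 9, d 4).
Iteration 5: d < 4 fails for all current rows; recursion stops.

3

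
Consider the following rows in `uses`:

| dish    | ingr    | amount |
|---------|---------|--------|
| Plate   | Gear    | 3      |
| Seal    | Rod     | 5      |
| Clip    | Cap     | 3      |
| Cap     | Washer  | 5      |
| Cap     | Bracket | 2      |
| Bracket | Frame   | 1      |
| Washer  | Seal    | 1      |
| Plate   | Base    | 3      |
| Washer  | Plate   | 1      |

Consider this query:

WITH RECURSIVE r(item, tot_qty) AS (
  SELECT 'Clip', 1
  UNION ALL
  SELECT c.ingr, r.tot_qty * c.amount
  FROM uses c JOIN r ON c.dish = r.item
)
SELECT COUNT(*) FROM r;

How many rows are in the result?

Base: (Clip, tot_qty=1).
Iteration 1: components of {Clip} -> Cap = 1*3 = 3.
Iteration 2: components of {Cap} -> Bracket = 3*2 = 6, Washer = 3*5 = 15.
Iteration 3: components of {Bracket,Washer} -> Frame = 6*1 = 6, Plate = 15*1 = 15, Seal = 15*1 = 15.
Iteration 4: components of {Frame,Plate,Seal} -> Base = 15*3 = 45, Gear = 15*3 = 45, Rod = 15*5 = 75.
Iteration 5: no further components; recursion stops.
Total rows emitted: 10.

10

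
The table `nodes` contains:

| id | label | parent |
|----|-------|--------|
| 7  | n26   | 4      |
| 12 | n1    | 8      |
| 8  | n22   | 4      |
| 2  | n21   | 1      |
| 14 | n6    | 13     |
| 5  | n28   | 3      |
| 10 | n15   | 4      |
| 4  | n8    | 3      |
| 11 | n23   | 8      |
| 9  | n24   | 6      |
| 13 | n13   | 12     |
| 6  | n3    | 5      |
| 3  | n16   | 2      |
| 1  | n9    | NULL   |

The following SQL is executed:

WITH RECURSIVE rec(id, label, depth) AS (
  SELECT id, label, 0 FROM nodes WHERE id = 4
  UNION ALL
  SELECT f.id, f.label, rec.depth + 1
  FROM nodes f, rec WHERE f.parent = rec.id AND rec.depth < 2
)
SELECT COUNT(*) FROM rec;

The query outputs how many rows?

6

Base: id=4 (n8) at depth 0.
Iteration 1: rows with parent in {4} -> n26 (id 7, depth 1), n22 (id 8, depth 1), n15 (id 10, depth 1).
Iteration 2: rows with parent in {7,8,10} -> n23 (id 11, depth 2), n1 (id 12, depth 2).
Iteration 3: depth < 2 fails for all current rows; recursion stops.
Total rows emitted: 6.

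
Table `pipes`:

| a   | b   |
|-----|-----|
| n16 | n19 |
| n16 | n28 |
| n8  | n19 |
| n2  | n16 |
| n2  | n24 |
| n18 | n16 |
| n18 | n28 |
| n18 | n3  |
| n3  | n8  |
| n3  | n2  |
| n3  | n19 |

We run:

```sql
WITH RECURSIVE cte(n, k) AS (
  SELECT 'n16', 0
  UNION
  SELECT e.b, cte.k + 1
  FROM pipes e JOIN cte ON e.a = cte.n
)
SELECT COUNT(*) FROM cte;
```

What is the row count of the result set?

Base: (n16, k=0).
Iteration 1: edges from {n16} -> (n19, k=1), (n28, k=1).
Iteration 2: no outgoing edges from {n19,n28}; recursion stops.
Total rows emitted: 3.

3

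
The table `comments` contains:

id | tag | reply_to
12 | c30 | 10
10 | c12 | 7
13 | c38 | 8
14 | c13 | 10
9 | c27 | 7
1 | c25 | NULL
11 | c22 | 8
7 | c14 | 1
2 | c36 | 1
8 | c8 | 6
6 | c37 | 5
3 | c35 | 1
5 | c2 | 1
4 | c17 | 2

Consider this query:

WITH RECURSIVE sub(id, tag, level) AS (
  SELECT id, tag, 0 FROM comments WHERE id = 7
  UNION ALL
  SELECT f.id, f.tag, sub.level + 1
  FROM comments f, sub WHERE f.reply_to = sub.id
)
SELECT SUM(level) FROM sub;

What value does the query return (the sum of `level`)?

6

Base: id=7 (c14) at level 0.
Iteration 1: rows with reply_to in {7} -> c27 (id 9, level 1), c12 (id 10, level 1).
Iteration 2: rows with reply_to in {9,10} -> c30 (id 12, level 2), c13 (id 14, level 2).
Iteration 3: no rows with reply_to in {12,14}; recursion stops.
SUM(level) = 0 + 1 + 1 + 2 + 2 = 6.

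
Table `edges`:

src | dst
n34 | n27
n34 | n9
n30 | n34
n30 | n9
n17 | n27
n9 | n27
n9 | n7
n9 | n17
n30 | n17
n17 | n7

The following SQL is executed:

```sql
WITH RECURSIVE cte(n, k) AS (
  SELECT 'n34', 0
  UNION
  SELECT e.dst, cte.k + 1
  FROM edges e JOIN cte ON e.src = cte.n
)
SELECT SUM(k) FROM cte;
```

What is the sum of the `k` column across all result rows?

14

Base: (n34, k=0).
Iteration 1: edges from {n34} -> (n27, k=1), (n9, k=1).
Iteration 2: edges from {n27,n9} -> (n17, k=2), (n27, k=2), (n7, k=2).
Iteration 3: edges from {n17,n27,n7} -> (n27, k=3), (n7, k=3).
Iteration 4: no outgoing edges from {n27,n7}; recursion stops.
SUM(k) = 0 + 1 + 1 + 2 + 2 + 2 + 3 + 3 = 14.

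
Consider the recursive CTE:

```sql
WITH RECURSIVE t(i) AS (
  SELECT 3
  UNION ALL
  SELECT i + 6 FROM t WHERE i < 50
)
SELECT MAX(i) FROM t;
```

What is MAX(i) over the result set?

51

Base: i=3.
Iteration 1: 3 < 50 holds -> i = 3 + 6 = 9.
Iteration 2: 9 < 50 holds -> i = 9 + 6 = 15.
Iteration 3: 15 < 50 holds -> i = 15 + 6 = 21.
Iteration 4: 21 < 50 holds -> i = 21 + 6 = 27.
Iteration 5: 27 < 50 holds -> i = 27 + 6 = 33.
Iteration 6: 33 < 50 holds -> i = 33 + 6 = 39.
Iteration 7: 39 < 50 holds -> i = 39 + 6 = 45.
Iteration 8: 45 < 50 holds -> i = 45 + 6 = 51.
Iteration 9: 51 < 50 fails; recursion stops.
i values: 3, 9, 15, 21, 27, 33, 39, 45, 51; the maximum is 51.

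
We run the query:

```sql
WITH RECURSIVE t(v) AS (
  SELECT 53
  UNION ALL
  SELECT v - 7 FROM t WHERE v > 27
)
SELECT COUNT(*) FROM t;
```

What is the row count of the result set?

5

Base: v=53.
Iteration 1: 53 > 27 holds -> v = 53 - 7 = 46.
Iteration 2: 46 > 27 holds -> v = 46 - 7 = 39.
Iteration 3: 39 > 27 holds -> v = 39 - 7 = 32.
Iteration 4: 32 > 27 holds -> v = 32 - 7 = 25.
Iteration 5: 25 > 27 fails; recursion stops.
Total rows emitted: 5.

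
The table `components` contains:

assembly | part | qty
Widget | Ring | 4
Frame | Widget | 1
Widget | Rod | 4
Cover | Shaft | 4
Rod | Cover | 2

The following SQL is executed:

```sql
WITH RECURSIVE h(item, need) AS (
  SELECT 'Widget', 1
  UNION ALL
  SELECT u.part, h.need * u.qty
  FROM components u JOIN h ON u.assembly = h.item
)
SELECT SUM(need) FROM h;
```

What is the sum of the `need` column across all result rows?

49

Base: (Widget, need=1).
Iteration 1: components of {Widget} -> Ring = 1*4 = 4, Rod = 1*4 = 4.
Iteration 2: components of {Ring,Rod} -> Cover = 4*2 = 8.
Iteration 3: components of {Cover} -> Shaft = 8*4 = 32.
Iteration 4: no further components; recursion stops.
SUM(need) = 1 + 4 + 4 + 8 + 32 = 49.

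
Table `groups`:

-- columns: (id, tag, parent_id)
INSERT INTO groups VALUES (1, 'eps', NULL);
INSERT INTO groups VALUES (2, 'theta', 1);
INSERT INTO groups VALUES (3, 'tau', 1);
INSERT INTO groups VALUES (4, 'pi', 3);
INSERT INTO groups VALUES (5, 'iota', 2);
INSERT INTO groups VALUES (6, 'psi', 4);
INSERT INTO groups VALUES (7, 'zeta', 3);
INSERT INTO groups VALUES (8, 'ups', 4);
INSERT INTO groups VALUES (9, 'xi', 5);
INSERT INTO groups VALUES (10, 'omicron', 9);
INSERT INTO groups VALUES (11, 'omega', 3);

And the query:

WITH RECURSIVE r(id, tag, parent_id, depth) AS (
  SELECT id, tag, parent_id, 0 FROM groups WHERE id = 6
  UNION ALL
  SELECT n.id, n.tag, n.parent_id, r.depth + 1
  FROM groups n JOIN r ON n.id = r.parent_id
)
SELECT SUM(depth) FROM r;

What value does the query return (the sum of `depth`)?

Base: id=6 (psi), parent_id=4, depth 0.
Iteration 1: join on id=4 -> pi (id 4, parent_id=3, depth 1).
Iteration 2: join on id=3 -> tau (id 3, parent_id=1, depth 2).
Iteration 3: join on id=1 -> eps (id 1, parent_id=NULL, depth 3).
Iteration 4: parent_id is NULL; no match; recursion stops.
SUM(depth) = 0 + 1 + 2 + 3 = 6.

6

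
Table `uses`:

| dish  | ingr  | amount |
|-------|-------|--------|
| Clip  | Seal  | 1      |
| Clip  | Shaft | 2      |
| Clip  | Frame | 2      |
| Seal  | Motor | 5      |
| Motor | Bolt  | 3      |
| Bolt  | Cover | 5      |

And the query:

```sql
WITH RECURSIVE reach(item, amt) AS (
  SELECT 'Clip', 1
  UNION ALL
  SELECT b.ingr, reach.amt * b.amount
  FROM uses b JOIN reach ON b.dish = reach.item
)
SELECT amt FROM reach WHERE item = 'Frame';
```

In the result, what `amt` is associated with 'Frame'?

2

Base: (Clip, amt=1).
Iteration 1: components of {Clip} -> Frame = 1*2 = 2, Seal = 1*1 = 1, Shaft = 1*2 = 2.
Iteration 2: components of {Frame,Seal,Shaft} -> Motor = 1*5 = 5.
Iteration 3: components of {Motor} -> Bolt = 5*3 = 15.
Iteration 4: components of {Bolt} -> Cover = 15*5 = 75.
Iteration 5: no further components; recursion stops.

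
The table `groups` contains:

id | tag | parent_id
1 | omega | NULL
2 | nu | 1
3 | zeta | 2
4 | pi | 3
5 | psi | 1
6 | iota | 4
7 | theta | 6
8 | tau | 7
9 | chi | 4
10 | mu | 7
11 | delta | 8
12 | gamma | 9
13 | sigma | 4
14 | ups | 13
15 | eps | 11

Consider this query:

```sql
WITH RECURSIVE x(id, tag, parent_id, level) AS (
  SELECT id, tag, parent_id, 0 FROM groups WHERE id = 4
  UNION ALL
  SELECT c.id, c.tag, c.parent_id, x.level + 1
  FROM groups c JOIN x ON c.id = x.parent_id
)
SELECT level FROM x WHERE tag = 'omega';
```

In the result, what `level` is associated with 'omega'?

Base: id=4 (pi), parent_id=3, level 0.
Iteration 1: join on id=3 -> zeta (id 3, parent_id=2, level 1).
Iteration 2: join on id=2 -> nu (id 2, parent_id=1, level 2).
Iteration 3: join on id=1 -> omega (id 1, parent_id=NULL, level 3).
Iteration 4: parent_id is NULL; no match; recursion stops.

3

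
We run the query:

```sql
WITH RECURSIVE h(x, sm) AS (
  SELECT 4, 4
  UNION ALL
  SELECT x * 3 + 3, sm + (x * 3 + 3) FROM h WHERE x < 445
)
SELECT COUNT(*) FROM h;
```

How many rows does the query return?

6

Base: x=4, sm=4.
Iteration 1: 4 < 445 holds -> x = 4 * 3 + 3 = 15, sm = 4 + 15 = 19.
Iteration 2: 15 < 445 holds -> x = 15 * 3 + 3 = 48, sm = 19 + 48 = 67.
Iteration 3: 48 < 445 holds -> x = 48 * 3 + 3 = 147, sm = 67 + 147 = 214.
Iteration 4: 147 < 445 holds -> x = 147 * 3 + 3 = 444, sm = 214 + 444 = 658.
Iteration 5: 444 < 445 holds -> x = 444 * 3 + 3 = 1335, sm = 658 + 1335 = 1993.
Iteration 6: 1335 < 445 fails; recursion stops.
Total rows emitted: 6.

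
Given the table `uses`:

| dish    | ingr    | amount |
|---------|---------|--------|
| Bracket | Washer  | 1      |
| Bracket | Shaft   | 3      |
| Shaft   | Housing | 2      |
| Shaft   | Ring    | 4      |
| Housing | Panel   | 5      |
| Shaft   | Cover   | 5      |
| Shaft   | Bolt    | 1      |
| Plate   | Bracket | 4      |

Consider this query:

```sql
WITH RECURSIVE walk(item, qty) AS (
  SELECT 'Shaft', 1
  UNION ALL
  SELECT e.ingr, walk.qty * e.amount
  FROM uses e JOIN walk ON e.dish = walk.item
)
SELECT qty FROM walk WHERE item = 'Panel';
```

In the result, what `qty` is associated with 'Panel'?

10

Base: (Shaft, qty=1).
Iteration 1: components of {Shaft} -> Bolt = 1*1 = 1, Cover = 1*5 = 5, Housing = 1*2 = 2, Ring = 1*4 = 4.
Iteration 2: components of {Bolt,Cover,Housing,Ring} -> Panel = 2*5 = 10.
Iteration 3: no further components; recursion stops.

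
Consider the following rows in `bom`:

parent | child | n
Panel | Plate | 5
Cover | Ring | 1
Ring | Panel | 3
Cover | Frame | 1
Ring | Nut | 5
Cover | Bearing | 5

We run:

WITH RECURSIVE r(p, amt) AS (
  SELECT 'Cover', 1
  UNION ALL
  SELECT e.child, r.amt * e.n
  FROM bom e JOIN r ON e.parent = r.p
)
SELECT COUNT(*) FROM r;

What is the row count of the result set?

Base: (Cover, amt=1).
Iteration 1: components of {Cover} -> Bearing = 1*5 = 5, Frame = 1*1 = 1, Ring = 1*1 = 1.
Iteration 2: components of {Bearing,Frame,Ring} -> Nut = 1*5 = 5, Panel = 1*3 = 3.
Iteration 3: components of {Nut,Panel} -> Plate = 3*5 = 15.
Iteration 4: no further components; recursion stops.
Total rows emitted: 7.

7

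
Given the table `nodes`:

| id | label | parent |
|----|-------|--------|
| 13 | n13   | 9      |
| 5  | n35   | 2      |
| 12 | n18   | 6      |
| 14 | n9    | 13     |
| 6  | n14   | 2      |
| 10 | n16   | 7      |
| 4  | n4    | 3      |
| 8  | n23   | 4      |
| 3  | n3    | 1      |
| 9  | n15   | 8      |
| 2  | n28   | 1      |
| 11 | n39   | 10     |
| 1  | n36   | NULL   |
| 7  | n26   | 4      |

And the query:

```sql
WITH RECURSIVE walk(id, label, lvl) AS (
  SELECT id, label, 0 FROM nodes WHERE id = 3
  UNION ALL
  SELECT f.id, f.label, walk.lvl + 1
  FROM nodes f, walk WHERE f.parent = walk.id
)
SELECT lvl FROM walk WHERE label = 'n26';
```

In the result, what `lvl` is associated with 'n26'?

2

Base: id=3 (n3) at lvl 0.
Iteration 1: rows with parent in {3} -> n4 (id 4, lvl 1).
Iteration 2: rows with parent in {4} -> n26 (id 7, lvl 2), n23 (id 8, lvl 2).
Iteration 3: rows with parent in {7,8} -> n15 (id 9, lvl 3), n16 (id 10, lvl 3).
Iteration 4: rows with parent in {9,10} -> n39 (id 11, lvl 4), n13 (id 13, lvl 4).
Iteration 5: rows with parent in {11,13} -> n9 (id 14, lvl 5).
Iteration 6: no rows with parent in {14}; recursion stops.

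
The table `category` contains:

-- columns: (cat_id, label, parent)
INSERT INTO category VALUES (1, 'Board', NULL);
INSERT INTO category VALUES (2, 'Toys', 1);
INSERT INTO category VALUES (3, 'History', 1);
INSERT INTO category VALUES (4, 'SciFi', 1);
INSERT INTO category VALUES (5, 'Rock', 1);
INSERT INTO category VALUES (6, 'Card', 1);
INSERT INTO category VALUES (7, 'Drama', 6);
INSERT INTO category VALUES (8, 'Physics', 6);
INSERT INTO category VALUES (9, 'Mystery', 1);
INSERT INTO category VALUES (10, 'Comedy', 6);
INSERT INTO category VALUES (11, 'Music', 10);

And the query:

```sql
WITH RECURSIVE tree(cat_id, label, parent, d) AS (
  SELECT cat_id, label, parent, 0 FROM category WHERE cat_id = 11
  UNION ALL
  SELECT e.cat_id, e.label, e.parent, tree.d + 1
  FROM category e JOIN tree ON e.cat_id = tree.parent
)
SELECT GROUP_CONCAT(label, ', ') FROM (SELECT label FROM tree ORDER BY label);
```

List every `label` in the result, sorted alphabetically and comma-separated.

Base: cat_id=11 (Music), parent=10, d 0.
Iteration 1: join on cat_id=10 -> Comedy (id 10, parent=6, d 1).
Iteration 2: join on cat_id=6 -> Card (id 6, parent=1, d 2).
Iteration 3: join on cat_id=1 -> Board (id 1, parent=NULL, d 3).
Iteration 4: parent is NULL; no match; recursion stops.

Board, Card, Comedy, Music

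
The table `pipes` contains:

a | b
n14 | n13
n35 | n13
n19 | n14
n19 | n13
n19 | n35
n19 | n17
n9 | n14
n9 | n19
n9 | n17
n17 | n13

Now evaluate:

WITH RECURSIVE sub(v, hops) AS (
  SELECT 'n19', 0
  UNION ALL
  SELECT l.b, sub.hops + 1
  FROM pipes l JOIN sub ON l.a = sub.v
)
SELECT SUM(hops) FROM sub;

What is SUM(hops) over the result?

Base: (n19, hops=0).
Iteration 1: edges from {n19} -> (n13, hops=1), (n14, hops=1), (n17, hops=1), (n35, hops=1).
Iteration 2: edges from {n13,n14,n17,n35} -> (n13, hops=2) x3. [UNION ALL keeps all 3 new rows, including repeats]
Iteration 3: no outgoing edges from {n13}; recursion stops.
SUM(hops) = 0 + 1 + 1 + 1 + 1 + 2 + 2 + 2 = 10.

10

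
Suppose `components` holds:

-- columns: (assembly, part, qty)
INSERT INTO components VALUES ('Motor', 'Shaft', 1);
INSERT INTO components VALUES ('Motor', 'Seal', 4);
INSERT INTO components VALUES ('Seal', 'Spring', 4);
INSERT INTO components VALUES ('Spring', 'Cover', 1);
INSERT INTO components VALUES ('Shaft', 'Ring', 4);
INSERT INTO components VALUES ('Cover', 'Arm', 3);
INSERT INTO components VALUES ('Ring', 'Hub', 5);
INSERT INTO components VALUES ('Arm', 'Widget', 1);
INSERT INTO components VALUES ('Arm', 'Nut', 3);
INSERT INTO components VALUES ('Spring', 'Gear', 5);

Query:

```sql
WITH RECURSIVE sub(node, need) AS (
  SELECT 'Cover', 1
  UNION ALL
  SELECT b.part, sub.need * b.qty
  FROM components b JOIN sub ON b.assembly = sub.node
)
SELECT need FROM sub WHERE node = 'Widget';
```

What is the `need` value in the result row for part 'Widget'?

3

Base: (Cover, need=1).
Iteration 1: components of {Cover} -> Arm = 1*3 = 3.
Iteration 2: components of {Arm} -> Nut = 3*3 = 9, Widget = 3*1 = 3.
Iteration 3: no further components; recursion stops.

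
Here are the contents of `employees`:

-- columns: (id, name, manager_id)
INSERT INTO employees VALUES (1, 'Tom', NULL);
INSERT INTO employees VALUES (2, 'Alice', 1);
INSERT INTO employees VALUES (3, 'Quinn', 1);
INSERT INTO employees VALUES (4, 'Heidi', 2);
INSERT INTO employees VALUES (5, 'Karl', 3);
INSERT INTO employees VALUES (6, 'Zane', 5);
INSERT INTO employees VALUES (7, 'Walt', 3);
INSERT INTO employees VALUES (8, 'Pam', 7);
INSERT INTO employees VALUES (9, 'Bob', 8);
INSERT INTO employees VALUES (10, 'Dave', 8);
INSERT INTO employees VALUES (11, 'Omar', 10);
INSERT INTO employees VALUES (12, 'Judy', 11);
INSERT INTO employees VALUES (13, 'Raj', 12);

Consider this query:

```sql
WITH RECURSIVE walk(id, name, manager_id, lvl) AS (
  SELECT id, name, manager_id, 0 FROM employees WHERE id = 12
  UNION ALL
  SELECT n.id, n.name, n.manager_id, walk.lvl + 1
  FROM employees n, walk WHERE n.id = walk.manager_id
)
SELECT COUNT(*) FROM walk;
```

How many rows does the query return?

7

Base: id=12 (Judy), manager_id=11, lvl 0.
Iteration 1: join on id=11 -> Omar (id 11, manager_id=10, lvl 1).
Iteration 2: join on id=10 -> Dave (id 10, manager_id=8, lvl 2).
Iteration 3: join on id=8 -> Pam (id 8, manager_id=7, lvl 3).
Iteration 4: join on id=7 -> Walt (id 7, manager_id=3, lvl 4).
Iteration 5: join on id=3 -> Quinn (id 3, manager_id=1, lvl 5).
Iteration 6: join on id=1 -> Tom (id 1, manager_id=NULL, lvl 6).
Iteration 7: manager_id is NULL; no match; recursion stops.
Total rows emitted: 7.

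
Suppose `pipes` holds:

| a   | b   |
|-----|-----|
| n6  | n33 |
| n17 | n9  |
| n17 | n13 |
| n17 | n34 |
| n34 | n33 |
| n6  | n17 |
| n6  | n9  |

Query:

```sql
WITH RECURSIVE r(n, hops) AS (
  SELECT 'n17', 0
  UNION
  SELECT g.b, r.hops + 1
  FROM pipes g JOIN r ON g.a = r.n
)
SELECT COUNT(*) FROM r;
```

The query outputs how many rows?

5

Base: (n17, hops=0).
Iteration 1: edges from {n17} -> (n13, hops=1), (n34, hops=1), (n9, hops=1).
Iteration 2: edges from {n13,n34,n9} -> (n33, hops=2).
Iteration 3: no outgoing edges from {n33}; recursion stops.
Total rows emitted: 5.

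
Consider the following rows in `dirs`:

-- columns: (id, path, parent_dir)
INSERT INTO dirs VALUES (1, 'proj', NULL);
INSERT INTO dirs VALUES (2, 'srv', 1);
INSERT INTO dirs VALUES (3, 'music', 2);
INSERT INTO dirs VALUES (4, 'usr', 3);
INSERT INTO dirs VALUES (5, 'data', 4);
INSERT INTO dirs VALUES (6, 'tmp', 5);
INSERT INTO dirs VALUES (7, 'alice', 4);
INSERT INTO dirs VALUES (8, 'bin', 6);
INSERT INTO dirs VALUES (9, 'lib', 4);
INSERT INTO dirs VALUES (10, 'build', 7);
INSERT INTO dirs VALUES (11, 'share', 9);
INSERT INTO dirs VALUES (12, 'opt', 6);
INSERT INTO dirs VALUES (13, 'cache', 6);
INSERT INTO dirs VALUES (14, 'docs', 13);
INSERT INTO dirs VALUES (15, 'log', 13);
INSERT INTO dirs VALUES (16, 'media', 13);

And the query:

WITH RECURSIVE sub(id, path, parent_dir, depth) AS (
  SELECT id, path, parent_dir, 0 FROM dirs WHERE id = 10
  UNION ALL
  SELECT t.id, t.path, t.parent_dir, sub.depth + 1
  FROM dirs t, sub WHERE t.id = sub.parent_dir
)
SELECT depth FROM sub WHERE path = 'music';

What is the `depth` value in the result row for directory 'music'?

3

Base: id=10 (build), parent_dir=7, depth 0.
Iteration 1: join on id=7 -> alice (id 7, parent_dir=4, depth 1).
Iteration 2: join on id=4 -> usr (id 4, parent_dir=3, depth 2).
Iteration 3: join on id=3 -> music (id 3, parent_dir=2, depth 3).
Iteration 4: join on id=2 -> srv (id 2, parent_dir=1, depth 4).
Iteration 5: join on id=1 -> proj (id 1, parent_dir=NULL, depth 5).
Iteration 6: parent_dir is NULL; no match; recursion stops.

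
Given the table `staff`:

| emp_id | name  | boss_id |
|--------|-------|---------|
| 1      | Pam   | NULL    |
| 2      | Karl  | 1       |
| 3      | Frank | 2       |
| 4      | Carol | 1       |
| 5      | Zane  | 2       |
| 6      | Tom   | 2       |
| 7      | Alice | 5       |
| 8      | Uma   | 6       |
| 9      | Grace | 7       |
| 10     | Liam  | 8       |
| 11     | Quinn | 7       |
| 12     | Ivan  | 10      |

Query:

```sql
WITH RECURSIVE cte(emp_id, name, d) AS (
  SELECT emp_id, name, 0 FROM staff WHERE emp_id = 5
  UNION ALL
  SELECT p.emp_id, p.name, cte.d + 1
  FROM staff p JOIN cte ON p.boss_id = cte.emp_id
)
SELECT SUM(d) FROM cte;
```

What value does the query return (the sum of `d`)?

Base: emp_id=5 (Zane) at d 0.
Iteration 1: rows with boss_id in {5} -> Alice (id 7, d 1).
Iteration 2: rows with boss_id in {7} -> Grace (id 9, d 2), Quinn (id 11, d 2).
Iteration 3: no rows with boss_id in {9,11}; recursion stops.
SUM(d) = 0 + 1 + 2 + 2 = 5.

5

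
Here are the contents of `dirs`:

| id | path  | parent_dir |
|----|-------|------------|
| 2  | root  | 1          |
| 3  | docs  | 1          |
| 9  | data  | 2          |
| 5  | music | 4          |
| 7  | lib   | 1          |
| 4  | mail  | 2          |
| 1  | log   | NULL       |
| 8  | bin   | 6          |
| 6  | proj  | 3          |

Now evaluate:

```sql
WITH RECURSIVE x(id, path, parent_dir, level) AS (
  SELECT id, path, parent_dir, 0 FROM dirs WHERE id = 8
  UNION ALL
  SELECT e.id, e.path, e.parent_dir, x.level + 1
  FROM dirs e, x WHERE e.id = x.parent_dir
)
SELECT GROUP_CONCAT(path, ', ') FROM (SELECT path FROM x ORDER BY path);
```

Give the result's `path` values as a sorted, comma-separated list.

bin, docs, log, proj

Base: id=8 (bin), parent_dir=6, level 0.
Iteration 1: join on id=6 -> proj (id 6, parent_dir=3, level 1).
Iteration 2: join on id=3 -> docs (id 3, parent_dir=1, level 2).
Iteration 3: join on id=1 -> log (id 1, parent_dir=NULL, level 3).
Iteration 4: parent_dir is NULL; no match; recursion stops.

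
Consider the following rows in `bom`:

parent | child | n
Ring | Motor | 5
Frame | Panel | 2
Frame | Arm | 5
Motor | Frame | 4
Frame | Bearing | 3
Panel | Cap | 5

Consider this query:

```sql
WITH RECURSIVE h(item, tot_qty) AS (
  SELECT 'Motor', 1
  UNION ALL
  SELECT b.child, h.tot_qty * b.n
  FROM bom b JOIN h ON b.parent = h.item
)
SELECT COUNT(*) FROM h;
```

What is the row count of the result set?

6

Base: (Motor, tot_qty=1).
Iteration 1: components of {Motor} -> Frame = 1*4 = 4.
Iteration 2: components of {Frame} -> Arm = 4*5 = 20, Bearing = 4*3 = 12, Panel = 4*2 = 8.
Iteration 3: components of {Arm,Bearing,Panel} -> Cap = 8*5 = 40.
Iteration 4: no further components; recursion stops.
Total rows emitted: 6.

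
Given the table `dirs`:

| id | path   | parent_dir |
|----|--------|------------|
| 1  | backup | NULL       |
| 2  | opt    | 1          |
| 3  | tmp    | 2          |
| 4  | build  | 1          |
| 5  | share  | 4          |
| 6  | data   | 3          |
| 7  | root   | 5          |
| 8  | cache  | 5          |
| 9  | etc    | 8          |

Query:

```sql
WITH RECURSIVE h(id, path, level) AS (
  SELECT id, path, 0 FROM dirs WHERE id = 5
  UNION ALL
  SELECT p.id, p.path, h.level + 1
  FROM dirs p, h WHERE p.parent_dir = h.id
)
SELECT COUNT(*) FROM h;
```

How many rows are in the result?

4

Base: id=5 (share) at level 0.
Iteration 1: rows with parent_dir in {5} -> root (id 7, level 1), cache (id 8, level 1).
Iteration 2: rows with parent_dir in {7,8} -> etc (id 9, level 2).
Iteration 3: no rows with parent_dir in {9}; recursion stops.
Total rows emitted: 4.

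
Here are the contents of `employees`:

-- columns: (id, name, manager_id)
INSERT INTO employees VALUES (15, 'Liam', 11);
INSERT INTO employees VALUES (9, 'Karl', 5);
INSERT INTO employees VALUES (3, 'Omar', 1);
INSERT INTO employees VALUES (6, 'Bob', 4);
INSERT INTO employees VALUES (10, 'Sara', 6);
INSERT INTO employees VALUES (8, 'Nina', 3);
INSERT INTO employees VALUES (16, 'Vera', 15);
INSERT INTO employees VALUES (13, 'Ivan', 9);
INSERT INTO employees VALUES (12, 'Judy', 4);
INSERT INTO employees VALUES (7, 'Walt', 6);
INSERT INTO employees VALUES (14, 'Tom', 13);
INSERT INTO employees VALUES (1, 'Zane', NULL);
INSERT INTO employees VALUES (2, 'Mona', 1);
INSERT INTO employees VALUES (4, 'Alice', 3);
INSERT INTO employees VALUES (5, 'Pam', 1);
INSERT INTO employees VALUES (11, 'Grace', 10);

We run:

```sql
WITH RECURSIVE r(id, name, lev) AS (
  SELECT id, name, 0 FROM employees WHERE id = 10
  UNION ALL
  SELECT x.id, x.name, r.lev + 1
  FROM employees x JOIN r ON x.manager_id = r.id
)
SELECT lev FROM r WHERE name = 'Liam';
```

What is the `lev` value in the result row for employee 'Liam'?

Base: id=10 (Sara) at lev 0.
Iteration 1: rows with manager_id in {10} -> Grace (id 11, lev 1).
Iteration 2: rows with manager_id in {11} -> Liam (id 15, lev 2).
Iteration 3: rows with manager_id in {15} -> Vera (id 16, lev 3).
Iteration 4: no rows with manager_id in {16}; recursion stops.

2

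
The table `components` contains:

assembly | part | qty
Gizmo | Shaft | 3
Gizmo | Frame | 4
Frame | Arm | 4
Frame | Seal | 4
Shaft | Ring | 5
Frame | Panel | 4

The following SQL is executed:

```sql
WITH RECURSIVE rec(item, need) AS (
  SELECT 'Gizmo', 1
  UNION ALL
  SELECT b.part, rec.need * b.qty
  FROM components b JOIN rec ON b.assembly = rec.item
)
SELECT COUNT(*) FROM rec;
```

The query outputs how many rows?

Base: (Gizmo, need=1).
Iteration 1: components of {Gizmo} -> Frame = 1*4 = 4, Shaft = 1*3 = 3.
Iteration 2: components of {Frame,Shaft} -> Arm = 4*4 = 16, Panel = 4*4 = 16, Ring = 3*5 = 15, Seal = 4*4 = 16.
Iteration 3: no further components; recursion stops.
Total rows emitted: 7.

7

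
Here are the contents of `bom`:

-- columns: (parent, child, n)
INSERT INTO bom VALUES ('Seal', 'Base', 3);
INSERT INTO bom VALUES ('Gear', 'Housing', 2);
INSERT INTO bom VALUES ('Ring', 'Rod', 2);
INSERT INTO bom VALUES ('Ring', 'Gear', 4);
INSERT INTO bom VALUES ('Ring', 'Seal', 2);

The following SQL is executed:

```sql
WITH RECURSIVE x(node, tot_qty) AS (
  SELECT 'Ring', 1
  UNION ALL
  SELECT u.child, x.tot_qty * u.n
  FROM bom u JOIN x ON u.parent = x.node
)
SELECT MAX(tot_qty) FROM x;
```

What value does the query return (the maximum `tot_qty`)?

8

Base: (Ring, tot_qty=1).
Iteration 1: components of {Ring} -> Gear = 1*4 = 4, Rod = 1*2 = 2, Seal = 1*2 = 2.
Iteration 2: components of {Gear,Rod,Seal} -> Base = 2*3 = 6, Housing = 4*2 = 8.
Iteration 3: no further components; recursion stops.
tot_qty values: 1, 4, 2, 2, 8, 6; the maximum is 8.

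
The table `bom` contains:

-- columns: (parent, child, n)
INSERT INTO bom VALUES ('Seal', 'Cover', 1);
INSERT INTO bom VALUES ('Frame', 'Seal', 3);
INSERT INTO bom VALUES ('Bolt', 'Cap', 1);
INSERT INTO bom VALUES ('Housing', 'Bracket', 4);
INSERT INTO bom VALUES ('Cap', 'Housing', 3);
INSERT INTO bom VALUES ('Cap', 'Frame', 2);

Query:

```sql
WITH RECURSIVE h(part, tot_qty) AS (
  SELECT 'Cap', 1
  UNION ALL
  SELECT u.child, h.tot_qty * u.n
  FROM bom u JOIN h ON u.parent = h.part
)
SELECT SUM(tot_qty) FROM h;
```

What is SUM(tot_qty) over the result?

30

Base: (Cap, tot_qty=1).
Iteration 1: components of {Cap} -> Frame = 1*2 = 2, Housing = 1*3 = 3.
Iteration 2: components of {Frame,Housing} -> Bracket = 3*4 = 12, Seal = 2*3 = 6.
Iteration 3: components of {Bracket,Seal} -> Cover = 6*1 = 6.
Iteration 4: no further components; recursion stops.
SUM(tot_qty) = 1 + 2 + 3 + 6 + 12 + 6 = 30.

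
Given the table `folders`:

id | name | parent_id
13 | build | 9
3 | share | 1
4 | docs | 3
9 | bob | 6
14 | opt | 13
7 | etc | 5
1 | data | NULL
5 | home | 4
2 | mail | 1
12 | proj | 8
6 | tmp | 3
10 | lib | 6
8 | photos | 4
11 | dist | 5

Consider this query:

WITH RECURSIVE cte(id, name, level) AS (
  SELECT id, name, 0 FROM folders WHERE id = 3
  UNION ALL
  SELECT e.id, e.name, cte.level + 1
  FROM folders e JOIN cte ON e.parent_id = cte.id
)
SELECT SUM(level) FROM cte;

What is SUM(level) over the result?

Base: id=3 (share) at level 0.
Iteration 1: rows with parent_id in {3} -> docs (id 4, level 1), tmp (id 6, level 1).
Iteration 2: rows with parent_id in {4,6} -> home (id 5, level 2), photos (id 8, level 2), bob (id 9, level 2), lib (id 10, level 2).
Iteration 3: rows with parent_id in {5,8,9,10} -> etc (id 7, level 3), dist (id 11, level 3), proj (id 12, level 3), build (id 13, level 3).
Iteration 4: rows with parent_id in {7,11,12,13} -> opt (id 14, level 4).
Iteration 5: no rows with parent_id in {14}; recursion stops.
SUM(level) = 0 + 1 + 1 + 2 + 2 + 2 + 2 + 3 + 3 + 3 + 3 + 4 = 26.

26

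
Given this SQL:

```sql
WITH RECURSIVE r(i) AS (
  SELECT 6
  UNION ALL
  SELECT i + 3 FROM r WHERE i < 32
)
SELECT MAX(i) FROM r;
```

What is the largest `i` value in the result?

33

Base: i=6.
Iteration 1: 6 < 32 holds -> i = 6 + 3 = 9.
Iteration 2: 9 < 32 holds -> i = 9 + 3 = 12.
Iteration 3: 12 < 32 holds -> i = 12 + 3 = 15.
Iteration 4: 15 < 32 holds -> i = 15 + 3 = 18.
Iteration 5: 18 < 32 holds -> i = 18 + 3 = 21.
Iteration 6: 21 < 32 holds -> i = 21 + 3 = 24.
Iteration 7: 24 < 32 holds -> i = 24 + 3 = 27.
Iteration 8: 27 < 32 holds -> i = 27 + 3 = 30.
Iteration 9: 30 < 32 holds -> i = 30 + 3 = 33.
Iteration 10: 33 < 32 fails; recursion stops.
i values: 6, 9, 12, 15, 18, 21, 24, 27, 30, 33; the maximum is 33.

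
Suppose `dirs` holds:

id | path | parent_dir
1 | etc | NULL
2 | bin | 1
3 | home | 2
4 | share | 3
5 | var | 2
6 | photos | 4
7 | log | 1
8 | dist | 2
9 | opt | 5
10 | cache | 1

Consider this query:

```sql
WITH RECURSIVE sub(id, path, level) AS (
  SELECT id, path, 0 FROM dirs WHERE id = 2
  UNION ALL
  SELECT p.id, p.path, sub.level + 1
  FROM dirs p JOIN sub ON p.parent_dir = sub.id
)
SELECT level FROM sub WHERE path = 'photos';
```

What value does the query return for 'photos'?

3

Base: id=2 (bin) at level 0.
Iteration 1: rows with parent_dir in {2} -> home (id 3, level 1), var (id 5, level 1), dist (id 8, level 1).
Iteration 2: rows with parent_dir in {3,5,8} -> share (id 4, level 2), opt (id 9, level 2).
Iteration 3: rows with parent_dir in {4,9} -> photos (id 6, level 3).
Iteration 4: no rows with parent_dir in {6}; recursion stops.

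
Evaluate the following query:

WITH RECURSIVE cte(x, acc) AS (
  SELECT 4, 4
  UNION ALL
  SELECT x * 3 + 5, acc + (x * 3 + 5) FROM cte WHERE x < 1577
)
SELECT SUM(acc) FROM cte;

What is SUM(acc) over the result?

3477

Base: x=4, acc=4.
Iteration 1: 4 < 1577 holds -> x = 4 * 3 + 5 = 17, acc = 4 + 17 = 21.
Iteration 2: 17 < 1577 holds -> x = 17 * 3 + 5 = 56, acc = 21 + 56 = 77.
Iteration 3: 56 < 1577 holds -> x = 56 * 3 + 5 = 173, acc = 77 + 173 = 250.
Iteration 4: 173 < 1577 holds -> x = 173 * 3 + 5 = 524, acc = 250 + 524 = 774.
Iteration 5: 524 < 1577 holds -> x = 524 * 3 + 5 = 1577, acc = 774 + 1577 = 2351.
Iteration 6: 1577 < 1577 fails; recursion stops.
SUM(acc) = 4 + 21 + 77 + 250 + 774 + 2351 = 3477.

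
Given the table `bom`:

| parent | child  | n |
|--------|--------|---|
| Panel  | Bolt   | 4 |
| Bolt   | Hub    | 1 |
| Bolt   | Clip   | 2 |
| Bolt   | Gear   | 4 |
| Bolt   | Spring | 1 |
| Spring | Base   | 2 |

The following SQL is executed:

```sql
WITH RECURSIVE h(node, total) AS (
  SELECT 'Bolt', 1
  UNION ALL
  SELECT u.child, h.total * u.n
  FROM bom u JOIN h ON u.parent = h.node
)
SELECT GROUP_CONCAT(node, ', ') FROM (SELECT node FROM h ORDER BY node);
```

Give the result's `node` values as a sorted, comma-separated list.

Base: (Bolt, total=1).
Iteration 1: components of {Bolt} -> Clip = 1*2 = 2, Gear = 1*4 = 4, Hub = 1*1 = 1, Spring = 1*1 = 1.
Iteration 2: components of {Clip,Gear,Hub,Spring} -> Base = 1*2 = 2.
Iteration 3: no further components; recursion stops.

Base, Bolt, Clip, Gear, Hub, Spring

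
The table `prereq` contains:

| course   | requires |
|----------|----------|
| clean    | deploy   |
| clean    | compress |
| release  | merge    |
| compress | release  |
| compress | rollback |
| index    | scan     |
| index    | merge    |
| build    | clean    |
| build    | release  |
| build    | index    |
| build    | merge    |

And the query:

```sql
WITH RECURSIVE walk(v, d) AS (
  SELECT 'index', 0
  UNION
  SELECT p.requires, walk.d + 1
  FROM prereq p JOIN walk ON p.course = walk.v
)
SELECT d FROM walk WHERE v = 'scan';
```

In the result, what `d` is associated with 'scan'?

1

Base: (index, d=0).
Iteration 1: edges from {index} -> (merge, d=1), (scan, d=1).
Iteration 2: no outgoing edges from {merge,scan}; recursion stops.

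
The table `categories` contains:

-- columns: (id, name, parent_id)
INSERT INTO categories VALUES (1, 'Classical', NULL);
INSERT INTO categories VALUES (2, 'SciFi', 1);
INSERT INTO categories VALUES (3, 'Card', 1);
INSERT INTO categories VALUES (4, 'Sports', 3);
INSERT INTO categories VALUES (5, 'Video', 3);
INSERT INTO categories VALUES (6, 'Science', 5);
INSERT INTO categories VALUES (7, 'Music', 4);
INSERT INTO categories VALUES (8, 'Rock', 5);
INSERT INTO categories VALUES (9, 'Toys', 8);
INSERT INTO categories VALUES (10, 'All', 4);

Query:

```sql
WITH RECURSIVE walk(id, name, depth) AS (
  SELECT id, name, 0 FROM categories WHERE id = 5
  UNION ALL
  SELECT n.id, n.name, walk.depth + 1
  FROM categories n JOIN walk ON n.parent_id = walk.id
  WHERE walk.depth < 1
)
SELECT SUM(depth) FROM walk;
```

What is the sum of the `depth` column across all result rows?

Base: id=5 (Video) at depth 0.
Iteration 1: rows with parent_id in {5} -> Science (id 6, depth 1), Rock (id 8, depth 1).
Iteration 2: depth < 1 fails for all current rows; recursion stops.
SUM(depth) = 0 + 1 + 1 = 2.

2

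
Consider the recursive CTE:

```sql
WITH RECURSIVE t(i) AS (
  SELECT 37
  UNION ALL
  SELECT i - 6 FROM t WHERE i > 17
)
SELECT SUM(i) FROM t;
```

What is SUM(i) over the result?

125

Base: i=37.
Iteration 1: 37 > 17 holds -> i = 37 - 6 = 31.
Iteration 2: 31 > 17 holds -> i = 31 - 6 = 25.
Iteration 3: 25 > 17 holds -> i = 25 - 6 = 19.
Iteration 4: 19 > 17 holds -> i = 19 - 6 = 13.
Iteration 5: 13 > 17 fails; recursion stops.
SUM(i) = 37 + 31 + 25 + 19 + 13 = 125.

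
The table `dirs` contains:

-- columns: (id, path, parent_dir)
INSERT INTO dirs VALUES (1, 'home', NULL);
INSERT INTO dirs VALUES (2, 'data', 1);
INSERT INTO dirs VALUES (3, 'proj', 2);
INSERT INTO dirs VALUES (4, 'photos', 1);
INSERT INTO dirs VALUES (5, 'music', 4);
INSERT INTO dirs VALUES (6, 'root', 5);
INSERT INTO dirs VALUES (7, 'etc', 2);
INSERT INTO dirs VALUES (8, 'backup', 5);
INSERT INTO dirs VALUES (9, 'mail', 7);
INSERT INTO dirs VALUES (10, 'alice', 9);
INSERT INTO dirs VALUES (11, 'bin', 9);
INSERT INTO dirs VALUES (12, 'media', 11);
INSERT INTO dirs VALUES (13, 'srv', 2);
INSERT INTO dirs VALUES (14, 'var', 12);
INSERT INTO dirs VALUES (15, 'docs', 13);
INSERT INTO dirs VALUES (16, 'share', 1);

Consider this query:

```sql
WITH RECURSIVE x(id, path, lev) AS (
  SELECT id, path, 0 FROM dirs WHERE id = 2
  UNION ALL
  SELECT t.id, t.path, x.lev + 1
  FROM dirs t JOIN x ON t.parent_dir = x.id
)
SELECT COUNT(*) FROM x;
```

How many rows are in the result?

10

Base: id=2 (data) at lev 0.
Iteration 1: rows with parent_dir in {2} -> proj (id 3, lev 1), etc (id 7, lev 1), srv (id 13, lev 1).
Iteration 2: rows with parent_dir in {3,7,13} -> mail (id 9, lev 2), docs (id 15, lev 2).
Iteration 3: rows with parent_dir in {9,15} -> alice (id 10, lev 3), bin (id 11, lev 3).
Iteration 4: rows with parent_dir in {10,11} -> media (id 12, lev 4).
Iteration 5: rows with parent_dir in {12} -> var (id 14, lev 5).
Iteration 6: no rows with parent_dir in {14}; recursion stops.
Total rows emitted: 10.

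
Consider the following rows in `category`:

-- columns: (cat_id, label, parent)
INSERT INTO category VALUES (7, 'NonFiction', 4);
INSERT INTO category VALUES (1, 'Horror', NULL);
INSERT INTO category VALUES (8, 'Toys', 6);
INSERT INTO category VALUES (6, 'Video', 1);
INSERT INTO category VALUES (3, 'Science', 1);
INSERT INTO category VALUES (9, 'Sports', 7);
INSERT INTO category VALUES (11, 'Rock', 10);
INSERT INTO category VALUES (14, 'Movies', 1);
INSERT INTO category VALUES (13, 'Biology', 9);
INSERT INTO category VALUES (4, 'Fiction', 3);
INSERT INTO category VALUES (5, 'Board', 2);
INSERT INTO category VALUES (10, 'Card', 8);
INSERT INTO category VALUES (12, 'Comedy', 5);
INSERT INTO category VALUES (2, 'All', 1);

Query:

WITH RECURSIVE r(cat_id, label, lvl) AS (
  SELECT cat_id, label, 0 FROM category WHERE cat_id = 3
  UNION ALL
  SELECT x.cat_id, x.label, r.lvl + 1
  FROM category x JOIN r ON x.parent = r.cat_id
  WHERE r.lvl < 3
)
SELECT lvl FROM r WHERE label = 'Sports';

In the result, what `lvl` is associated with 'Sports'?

Base: cat_id=3 (Science) at lvl 0.
Iteration 1: rows with parent in {3} -> Fiction (id 4, lvl 1).
Iteration 2: rows with parent in {4} -> NonFiction (id 7, lvl 2).
Iteration 3: rows with parent in {7} -> Sports (id 9, lvl 3).
Iteration 4: lvl < 3 fails for all current rows; recursion stops.

3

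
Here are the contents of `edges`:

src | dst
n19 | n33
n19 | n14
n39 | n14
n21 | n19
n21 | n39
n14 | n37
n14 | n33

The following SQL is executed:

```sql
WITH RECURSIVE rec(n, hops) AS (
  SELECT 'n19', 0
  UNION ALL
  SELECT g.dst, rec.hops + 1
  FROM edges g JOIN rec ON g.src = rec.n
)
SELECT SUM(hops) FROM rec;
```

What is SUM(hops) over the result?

Base: (n19, hops=0).
Iteration 1: edges from {n19} -> (n14, hops=1), (n33, hops=1).
Iteration 2: edges from {n14,n33} -> (n33, hops=2), (n37, hops=2).
Iteration 3: no outgoing edges from {n33,n37}; recursion stops.
SUM(hops) = 0 + 1 + 1 + 2 + 2 = 6.

6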